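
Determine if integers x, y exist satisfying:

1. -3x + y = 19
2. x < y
Yes

Take x = -9, y = -8. Substituting into each constraint:
  (1) -3(-9) + (-8) = 19 ✓
  (2) -9 < -8 ✓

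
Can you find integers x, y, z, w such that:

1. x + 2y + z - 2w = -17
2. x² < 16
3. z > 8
Yes

Take x = 0, y = 0, z = 9, w = 13. Substituting into each constraint:
  (1) 0 + 2(0) + 9 - 2(13) = -17 ✓
  (2) x² = (0)² = 0, and 0 < 16 ✓
  (3) 9 > 8 ✓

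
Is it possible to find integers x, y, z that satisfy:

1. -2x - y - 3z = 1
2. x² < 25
Yes

Take x = -2, y = 0, z = 1. Substituting into each constraint:
  (1) -2(-2) + 0 - 3(1) = 1 ✓
  (2) x² = (-2)² = 4, and 4 < 25 ✓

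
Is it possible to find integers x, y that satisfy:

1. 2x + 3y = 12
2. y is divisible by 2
Yes

Take x = 6, y = 0. Substituting into each constraint:
  (1) 2(6) + 3(0) = 12 ✓
  (2) 0 = 2 × 0, remainder 0 ✓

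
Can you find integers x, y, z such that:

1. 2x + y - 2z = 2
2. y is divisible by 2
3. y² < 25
Yes

Take x = 1, y = 0, z = 0. Substituting into each constraint:
  (1) 2(1) + 0 - 2(0) = 2 ✓
  (2) 0 = 2 × 0, remainder 0 ✓
  (3) y² = (0)² = 0, and 0 < 25 ✓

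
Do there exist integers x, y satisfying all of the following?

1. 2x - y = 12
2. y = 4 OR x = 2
Yes

Take x = 8, y = 4. Substituting into each constraint:
  (1) 2(8) + (-4) = 12 ✓
  (2) y = 4, target 4 ✓ (first branch holds)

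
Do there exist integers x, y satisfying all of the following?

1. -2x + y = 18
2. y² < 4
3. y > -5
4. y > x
Yes

Take x = -9, y = 0. Substituting into each constraint:
  (1) -2(-9) + 0 = 18 ✓
  (2) y² = (0)² = 0, and 0 < 4 ✓
  (3) 0 > -5 ✓
  (4) 0 > -9 ✓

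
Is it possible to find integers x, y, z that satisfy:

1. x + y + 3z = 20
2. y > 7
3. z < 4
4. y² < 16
No

A contradictory subset is {y > 7, y² < 16}. No integer assignment can satisfy these jointly:

  - y > 7: bounds one variable relative to a constant
  - y² < 16: restricts y to |y| ≤ 3

Direct contradiction: the bounds on y require y ≥ 8 and y ≤ 3 simultaneously, which is empty.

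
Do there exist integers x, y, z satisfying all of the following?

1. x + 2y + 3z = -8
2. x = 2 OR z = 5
Yes

Take x = 2, y = -2, z = -2. Substituting into each constraint:
  (1) 2 + 2(-2) + 3(-2) = -8 ✓
  (2) x = 2, target 2 ✓ (first branch holds)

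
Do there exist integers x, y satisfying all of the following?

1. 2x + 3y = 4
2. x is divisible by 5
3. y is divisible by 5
No

The full constraint system is jointly infeasible over the integers. Each constraint and what it forces:

  - 2x + 3y = 4: is a linear equation tying the variables together
  - x is divisible by 5: restricts x to multiples of 5
  - y is divisible by 5: restricts y to multiples of 5

Modular obstruction: writing x = 5x' and writing y = 5y', every remaining term of the linear equation is divisible by 5, so the left side is ≡ 0 (mod 5); but the right side 4 ≡ 4 (mod 5). No integers can satisfy it.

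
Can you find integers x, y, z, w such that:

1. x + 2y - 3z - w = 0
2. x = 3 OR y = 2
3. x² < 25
Yes

Take x = 3, y = 0, z = 1, w = 0. Substituting into each constraint:
  (1) 3 + 2(0) - 3(1) + 0 = 0 ✓
  (2) x = 3, target 3 ✓ (first branch holds)
  (3) x² = (3)² = 9, and 9 < 25 ✓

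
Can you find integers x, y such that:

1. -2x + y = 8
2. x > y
Yes

Take x = -9, y = -10. Substituting into each constraint:
  (1) -2(-9) + (-10) = 8 ✓
  (2) -9 > -10 ✓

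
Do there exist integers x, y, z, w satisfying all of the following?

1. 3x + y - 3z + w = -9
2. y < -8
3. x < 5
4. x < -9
Yes

Take x = -10, y = -9, z = -10, w = 0. Substituting into each constraint:
  (1) 3(-10) + (-9) - 3(-10) + 0 = -9 ✓
  (2) -9 < -8 ✓
  (3) -10 < 5 ✓
  (4) -10 < -9 ✓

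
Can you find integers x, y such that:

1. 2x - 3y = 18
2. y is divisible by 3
Yes

Take x = 9, y = 0. Substituting into each constraint:
  (1) 2(9) - 3(0) = 18 ✓
  (2) 0 = 3 × 0, remainder 0 ✓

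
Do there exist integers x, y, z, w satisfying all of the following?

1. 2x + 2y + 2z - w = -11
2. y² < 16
Yes

Take x = 0, y = 0, z = -5, w = 1. Substituting into each constraint:
  (1) 2(0) + 2(0) + 2(-5) + (-1) = -11 ✓
  (2) y² = (0)² = 0, and 0 < 16 ✓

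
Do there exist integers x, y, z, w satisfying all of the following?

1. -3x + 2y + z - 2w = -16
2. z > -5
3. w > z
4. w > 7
Yes

Take x = 0, y = 0, z = 0, w = 8. Substituting into each constraint:
  (1) -3(0) + 2(0) + 0 - 2(8) = -16 ✓
  (2) 0 > -5 ✓
  (3) 8 > 0 ✓
  (4) 8 > 7 ✓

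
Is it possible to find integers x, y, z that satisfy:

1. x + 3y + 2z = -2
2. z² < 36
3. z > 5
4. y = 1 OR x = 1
No

A contradictory subset is {z² < 36, z > 5}. No integer assignment can satisfy these jointly:

  - z² < 36: restricts z to |z| ≤ 5
  - z > 5: bounds one variable relative to a constant

Direct contradiction: the bounds on z require z ≥ 6 and z ≤ 5 simultaneously, which is empty.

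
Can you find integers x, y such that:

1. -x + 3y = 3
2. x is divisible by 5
Yes

Take x = 0, y = 1. Substituting into each constraint:
  (1) 0 + 3(1) = 3 ✓
  (2) 0 = 5 × 0, remainder 0 ✓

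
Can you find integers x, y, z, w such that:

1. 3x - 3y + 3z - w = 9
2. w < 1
Yes

Take x = 3, y = 0, z = 0, w = 0. Substituting into each constraint:
  (1) 3(3) - 3(0) + 3(0) + 0 = 9 ✓
  (2) 0 < 1 ✓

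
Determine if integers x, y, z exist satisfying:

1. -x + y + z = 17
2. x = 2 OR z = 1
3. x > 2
Yes

Take x = 3, y = 19, z = 1. Substituting into each constraint:
  (1) (-3) + 19 + 1 = 17 ✓
  (2) z = 1, target 1 ✓ (second branch holds)
  (3) 3 > 2 ✓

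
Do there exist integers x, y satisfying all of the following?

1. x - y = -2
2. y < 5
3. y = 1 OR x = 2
Yes

Take x = -1, y = 1. Substituting into each constraint:
  (1) (-1) + (-1) = -2 ✓
  (2) 1 < 5 ✓
  (3) y = 1, target 1 ✓ (first branch holds)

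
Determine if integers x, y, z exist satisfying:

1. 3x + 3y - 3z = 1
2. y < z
No

Even the single constraint (3x + 3y - 3z = 1) is infeasible over the integers.

  - 3x + 3y - 3z = 1: every term on the left is divisible by 3, so the LHS ≡ 0 (mod 3), but the RHS 1 is not — no integer solution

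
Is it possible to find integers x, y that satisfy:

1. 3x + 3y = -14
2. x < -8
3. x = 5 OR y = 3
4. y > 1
No

Even the single constraint (3x + 3y = -14) is infeasible over the integers.

  - 3x + 3y = -14: every term on the left is divisible by 3, so the LHS ≡ 0 (mod 3), but the RHS -14 is not — no integer solution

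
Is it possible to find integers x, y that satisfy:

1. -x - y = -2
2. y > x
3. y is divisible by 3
Yes

Take x = -1, y = 3. Substituting into each constraint:
  (1) 1 + (-3) = -2 ✓
  (2) 3 > -1 ✓
  (3) 3 = 3 × 1, remainder 0 ✓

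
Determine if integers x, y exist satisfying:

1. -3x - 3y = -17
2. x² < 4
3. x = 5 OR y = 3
No

Even the single constraint (-3x - 3y = -17) is infeasible over the integers.

  - -3x - 3y = -17: every term on the left is divisible by 3, so the LHS ≡ 0 (mod 3), but the RHS -17 is not — no integer solution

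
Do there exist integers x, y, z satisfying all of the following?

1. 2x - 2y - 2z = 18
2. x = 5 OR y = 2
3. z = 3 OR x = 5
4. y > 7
Yes

Take x = 5, y = 8, z = -12. Substituting into each constraint:
  (1) 2(5) - 2(8) - 2(-12) = 18 ✓
  (2) x = 5, target 5 ✓ (first branch holds)
  (3) x = 5, target 5 ✓ (second branch holds)
  (4) 8 > 7 ✓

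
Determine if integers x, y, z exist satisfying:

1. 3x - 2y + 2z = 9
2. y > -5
Yes

Take x = 1, y = -3, z = 0. Substituting into each constraint:
  (1) 3(1) - 2(-3) + 2(0) = 9 ✓
  (2) -3 > -5 ✓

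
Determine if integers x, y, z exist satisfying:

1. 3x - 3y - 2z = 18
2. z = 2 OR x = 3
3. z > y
Yes

Take x = 3, y = -3, z = 0. Substituting into each constraint:
  (1) 3(3) - 3(-3) - 2(0) = 18 ✓
  (2) x = 3, target 3 ✓ (second branch holds)
  (3) 0 > -3 ✓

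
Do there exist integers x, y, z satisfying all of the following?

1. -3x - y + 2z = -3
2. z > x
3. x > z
No

A contradictory subset is {z > x, x > z}. No integer assignment can satisfy these jointly:

  - z > x: bounds one variable relative to another variable
  - x > z: bounds one variable relative to another variable

Direct contradiction: z > x and x > z cannot both hold.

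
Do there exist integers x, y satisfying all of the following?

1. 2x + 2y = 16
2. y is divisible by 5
Yes

Take x = 8, y = 0. Substituting into each constraint:
  (1) 2(8) + 2(0) = 16 ✓
  (2) 0 = 5 × 0, remainder 0 ✓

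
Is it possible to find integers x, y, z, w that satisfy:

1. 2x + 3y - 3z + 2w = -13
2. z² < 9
Yes

Take x = 0, y = 1, z = 0, w = -8. Substituting into each constraint:
  (1) 2(0) + 3(1) - 3(0) + 2(-8) = -13 ✓
  (2) z² = (0)² = 0, and 0 < 9 ✓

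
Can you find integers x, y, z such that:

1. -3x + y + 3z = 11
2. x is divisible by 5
Yes

Take x = 0, y = 11, z = 0. Substituting into each constraint:
  (1) -3(0) + 11 + 3(0) = 11 ✓
  (2) 0 = 5 × 0, remainder 0 ✓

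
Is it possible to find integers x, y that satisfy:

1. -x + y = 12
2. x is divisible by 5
Yes

Take x = 0, y = 12. Substituting into each constraint:
  (1) 0 + 12 = 12 ✓
  (2) 0 = 5 × 0, remainder 0 ✓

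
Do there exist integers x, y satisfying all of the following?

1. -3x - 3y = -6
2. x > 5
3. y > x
No

The full constraint system is jointly infeasible over the integers. Each constraint and what it forces:

  - -3x - 3y = -6: is a linear equation tying the variables together
  - x > 5: bounds one variable relative to a constant
  - y > x: bounds one variable relative to another variable

Propagating the comparison: y > x and x ≥ 6 give y ≥ 7. Range argument: with x ∈ [6, ∞], y ∈ [7, ∞], the left side of the equation is at most -39, but the right side is -6 > -39. No integer solution exists.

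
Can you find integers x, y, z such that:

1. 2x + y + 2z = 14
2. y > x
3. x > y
No

A contradictory subset is {y > x, x > y}. No integer assignment can satisfy these jointly:

  - y > x: bounds one variable relative to another variable
  - x > y: bounds one variable relative to another variable

Direct contradiction: y > x and x > y cannot both hold.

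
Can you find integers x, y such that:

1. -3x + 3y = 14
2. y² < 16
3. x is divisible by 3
No

Even the single constraint (-3x + 3y = 14) is infeasible over the integers.

  - -3x + 3y = 14: every term on the left is divisible by 3, so the LHS ≡ 0 (mod 3), but the RHS 14 is not — no integer solution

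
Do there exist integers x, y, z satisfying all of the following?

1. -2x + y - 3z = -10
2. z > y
Yes

Take x = 4, y = -2, z = 0. Substituting into each constraint:
  (1) -2(4) + (-2) - 3(0) = -10 ✓
  (2) 0 > -2 ✓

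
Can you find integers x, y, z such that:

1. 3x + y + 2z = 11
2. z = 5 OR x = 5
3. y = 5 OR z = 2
Yes

Take x = 5, y = -8, z = 2. Substituting into each constraint:
  (1) 3(5) + (-8) + 2(2) = 11 ✓
  (2) x = 5, target 5 ✓ (second branch holds)
  (3) z = 2, target 2 ✓ (second branch holds)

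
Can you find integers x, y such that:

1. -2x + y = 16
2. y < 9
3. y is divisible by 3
Yes

Take x = -8, y = 0. Substituting into each constraint:
  (1) -2(-8) + 0 = 16 ✓
  (2) 0 < 9 ✓
  (3) 0 = 3 × 0, remainder 0 ✓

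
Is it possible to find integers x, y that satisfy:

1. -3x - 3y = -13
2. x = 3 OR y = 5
No

Even the single constraint (-3x - 3y = -13) is infeasible over the integers.

  - -3x - 3y = -13: every term on the left is divisible by 3, so the LHS ≡ 0 (mod 3), but the RHS -13 is not — no integer solution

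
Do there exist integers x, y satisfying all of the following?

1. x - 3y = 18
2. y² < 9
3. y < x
Yes

Take x = 18, y = 0. Substituting into each constraint:
  (1) 18 - 3(0) = 18 ✓
  (2) y² = (0)² = 0, and 0 < 9 ✓
  (3) 0 < 18 ✓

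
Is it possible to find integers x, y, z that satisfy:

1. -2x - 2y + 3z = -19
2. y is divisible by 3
Yes

Take x = 2, y = 0, z = -5. Substituting into each constraint:
  (1) -2(2) - 2(0) + 3(-5) = -19 ✓
  (2) 0 = 3 × 0, remainder 0 ✓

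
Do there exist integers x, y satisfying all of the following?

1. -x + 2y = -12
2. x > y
Yes

Take x = 0, y = -6. Substituting into each constraint:
  (1) 0 + 2(-6) = -12 ✓
  (2) 0 > -6 ✓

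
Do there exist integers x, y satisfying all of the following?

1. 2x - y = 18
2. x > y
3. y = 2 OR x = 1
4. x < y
No

A contradictory subset is {x > y, x < y}. No integer assignment can satisfy these jointly:

  - x > y: bounds one variable relative to another variable
  - x < y: bounds one variable relative to another variable

Direct contradiction: x > y and y > x cannot both hold.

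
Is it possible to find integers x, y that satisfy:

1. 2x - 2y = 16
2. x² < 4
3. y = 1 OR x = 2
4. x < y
No

A contradictory subset is {2x - 2y = 16, x < y}. No integer assignment can satisfy these jointly:

  - 2x - 2y = 16: is a linear equation tying the variables together
  - x < y: bounds one variable relative to another variable

From the equation, x − y = 8, i.e. y − x = -8; but y > x requires y − x ≥ 1. Contradiction.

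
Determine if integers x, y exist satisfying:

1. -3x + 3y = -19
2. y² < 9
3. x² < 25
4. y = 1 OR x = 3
No

Even the single constraint (-3x + 3y = -19) is infeasible over the integers.

  - -3x + 3y = -19: every term on the left is divisible by 3, so the LHS ≡ 0 (mod 3), but the RHS -19 is not — no integer solution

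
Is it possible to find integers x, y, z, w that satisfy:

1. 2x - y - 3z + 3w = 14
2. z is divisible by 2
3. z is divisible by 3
Yes

Take x = 7, y = 0, z = 0, w = 0. Substituting into each constraint:
  (1) 2(7) + 0 - 3(0) + 3(0) = 14 ✓
  (2) 0 = 2 × 0, remainder 0 ✓
  (3) 0 = 3 × 0, remainder 0 ✓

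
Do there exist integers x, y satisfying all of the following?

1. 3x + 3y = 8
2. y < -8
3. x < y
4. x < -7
No

Even the single constraint (3x + 3y = 8) is infeasible over the integers.

  - 3x + 3y = 8: every term on the left is divisible by 3, so the LHS ≡ 0 (mod 3), but the RHS 8 is not — no integer solution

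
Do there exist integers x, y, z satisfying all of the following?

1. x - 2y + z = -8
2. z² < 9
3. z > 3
No

A contradictory subset is {z² < 9, z > 3}. No integer assignment can satisfy these jointly:

  - z² < 9: restricts z to |z| ≤ 2
  - z > 3: bounds one variable relative to a constant

Direct contradiction: the bounds on z require z ≥ 4 and z ≤ 2 simultaneously, which is empty.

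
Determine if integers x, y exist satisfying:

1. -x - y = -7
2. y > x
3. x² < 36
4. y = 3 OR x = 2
Yes

Take x = 2, y = 5. Substituting into each constraint:
  (1) (-2) + (-5) = -7 ✓
  (2) 5 > 2 ✓
  (3) x² = (2)² = 4, and 4 < 36 ✓
  (4) x = 2, target 2 ✓ (second branch holds)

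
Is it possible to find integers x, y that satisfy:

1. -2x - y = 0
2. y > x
Yes

Take x = -1, y = 2. Substituting into each constraint:
  (1) -2(-1) + (-2) = 0 ✓
  (2) 2 > -1 ✓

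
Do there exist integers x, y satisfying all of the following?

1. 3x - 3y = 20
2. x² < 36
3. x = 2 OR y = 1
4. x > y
No

Even the single constraint (3x - 3y = 20) is infeasible over the integers.

  - 3x - 3y = 20: every term on the left is divisible by 3, so the LHS ≡ 0 (mod 3), but the RHS 20 is not — no integer solution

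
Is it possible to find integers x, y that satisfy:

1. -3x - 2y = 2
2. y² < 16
Yes

Take x = 0, y = -1. Substituting into each constraint:
  (1) -3(0) - 2(-1) = 2 ✓
  (2) y² = (-1)² = 1, and 1 < 16 ✓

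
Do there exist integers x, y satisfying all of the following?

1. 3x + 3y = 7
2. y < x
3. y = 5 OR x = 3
No

Even the single constraint (3x + 3y = 7) is infeasible over the integers.

  - 3x + 3y = 7: every term on the left is divisible by 3, so the LHS ≡ 0 (mod 3), but the RHS 7 is not — no integer solution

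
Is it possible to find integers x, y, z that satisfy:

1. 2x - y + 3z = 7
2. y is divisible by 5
Yes

Take x = 2, y = 0, z = 1. Substituting into each constraint:
  (1) 2(2) + 0 + 3(1) = 7 ✓
  (2) 0 = 5 × 0, remainder 0 ✓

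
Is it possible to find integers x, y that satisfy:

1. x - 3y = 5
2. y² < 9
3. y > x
No

The full constraint system is jointly infeasible over the integers. Each constraint and what it forces:

  - x - 3y = 5: is a linear equation tying the variables together
  - y² < 9: restricts y to |y| ≤ 2
  - y > x: bounds one variable relative to another variable

The bounds confine y to {-2, -1, 0, 1, 2}. For each value, substitute into the equation:
  • y = -2: the equation forces x = -1, but y > x fails since -2 ≤ -1.
  • y = -1: the equation forces x = 2, but y > x fails since -1 ≤ 2.
  • y = 0: the equation forces x = 5, but y > x fails since 0 ≤ 5.
  • y = 1: the equation forces x = 8, but y > x fails since 1 ≤ 8.
  • y = 2: the equation forces x = 11, but y > x fails since 2 ≤ 11.
Every case fails, so no integer solution exists.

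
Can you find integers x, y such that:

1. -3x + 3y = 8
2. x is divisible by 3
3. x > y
No

Even the single constraint (-3x + 3y = 8) is infeasible over the integers.

  - -3x + 3y = 8: every term on the left is divisible by 3, so the LHS ≡ 0 (mod 3), but the RHS 8 is not — no integer solution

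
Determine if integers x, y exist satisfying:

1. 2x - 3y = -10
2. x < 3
Yes

Take x = -5, y = 0. Substituting into each constraint:
  (1) 2(-5) - 3(0) = -10 ✓
  (2) -5 < 3 ✓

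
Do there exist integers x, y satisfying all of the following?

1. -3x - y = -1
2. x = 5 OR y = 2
Yes

Take x = 5, y = -14. Substituting into each constraint:
  (1) -3(5) + 14 = -1 ✓
  (2) x = 5, target 5 ✓ (first branch holds)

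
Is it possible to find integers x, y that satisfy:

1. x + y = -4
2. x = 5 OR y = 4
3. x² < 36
Yes

Take x = 5, y = -9. Substituting into each constraint:
  (1) 5 + (-9) = -4 ✓
  (2) x = 5, target 5 ✓ (first branch holds)
  (3) x² = (5)² = 25, and 25 < 36 ✓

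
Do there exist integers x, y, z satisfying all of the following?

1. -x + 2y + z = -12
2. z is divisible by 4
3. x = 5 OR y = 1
Yes

Take x = 14, y = 1, z = 0. Substituting into each constraint:
  (1) (-14) + 2(1) + 0 = -12 ✓
  (2) 0 = 4 × 0, remainder 0 ✓
  (3) y = 1, target 1 ✓ (second branch holds)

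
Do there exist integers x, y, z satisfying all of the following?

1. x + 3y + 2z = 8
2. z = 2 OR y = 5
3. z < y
Yes

Take x = -5, y = 3, z = 2. Substituting into each constraint:
  (1) (-5) + 3(3) + 2(2) = 8 ✓
  (2) z = 2, target 2 ✓ (first branch holds)
  (3) 2 < 3 ✓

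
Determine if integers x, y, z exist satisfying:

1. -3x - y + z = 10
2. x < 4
Yes

Take x = 0, y = -10, z = 0. Substituting into each constraint:
  (1) -3(0) + 10 + 0 = 10 ✓
  (2) 0 < 4 ✓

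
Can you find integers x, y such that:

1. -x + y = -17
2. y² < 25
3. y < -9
No

A contradictory subset is {y² < 25, y < -9}. No integer assignment can satisfy these jointly:

  - y² < 25: restricts y to |y| ≤ 4
  - y < -9: bounds one variable relative to a constant

Direct contradiction: the bounds on y require y ≥ -4 and y ≤ -10 simultaneously, which is empty.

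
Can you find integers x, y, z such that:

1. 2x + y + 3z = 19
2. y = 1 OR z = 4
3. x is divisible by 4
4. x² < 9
Yes

Take x = 0, y = 7, z = 4. Substituting into each constraint:
  (1) 2(0) + 7 + 3(4) = 19 ✓
  (2) z = 4, target 4 ✓ (second branch holds)
  (3) 0 = 4 × 0, remainder 0 ✓
  (4) x² = (0)² = 0, and 0 < 9 ✓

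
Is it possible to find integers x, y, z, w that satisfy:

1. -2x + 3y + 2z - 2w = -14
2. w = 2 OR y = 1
Yes

Take x = 8, y = 2, z = 0, w = 2. Substituting into each constraint:
  (1) -2(8) + 3(2) + 2(0) - 2(2) = -14 ✓
  (2) w = 2, target 2 ✓ (first branch holds)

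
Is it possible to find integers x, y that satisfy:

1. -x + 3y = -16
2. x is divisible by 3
No

The full constraint system is jointly infeasible over the integers. Each constraint and what it forces:

  - -x + 3y = -16: is a linear equation tying the variables together
  - x is divisible by 3: restricts x to multiples of 3

Modular obstruction: writing x = 3x', every remaining term of the linear equation is divisible by 3, so the left side is ≡ 0 (mod 3); but the right side -16 ≡ 2 (mod 3). No integers can satisfy it.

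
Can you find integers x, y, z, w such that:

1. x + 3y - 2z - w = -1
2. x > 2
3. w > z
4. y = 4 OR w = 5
Yes

Take x = 3, y = 4, z = 5, w = 6. Substituting into each constraint:
  (1) 3 + 3(4) - 2(5) + (-6) = -1 ✓
  (2) 3 > 2 ✓
  (3) 6 > 5 ✓
  (4) y = 4, target 4 ✓ (first branch holds)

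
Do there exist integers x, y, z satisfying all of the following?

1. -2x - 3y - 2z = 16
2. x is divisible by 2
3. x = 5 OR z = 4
Yes

Take x = 0, y = -8, z = 4. Substituting into each constraint:
  (1) -2(0) - 3(-8) - 2(4) = 16 ✓
  (2) 0 = 2 × 0, remainder 0 ✓
  (3) z = 4, target 4 ✓ (second branch holds)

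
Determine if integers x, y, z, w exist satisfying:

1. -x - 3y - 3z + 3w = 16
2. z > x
Yes

Take x = -1, y = -5, z = 0, w = 0. Substituting into each constraint:
  (1) 1 - 3(-5) - 3(0) + 3(0) = 16 ✓
  (2) 0 > -1 ✓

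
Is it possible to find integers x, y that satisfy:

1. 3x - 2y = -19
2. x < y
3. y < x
No

A contradictory subset is {x < y, y < x}. No integer assignment can satisfy these jointly:

  - x < y: bounds one variable relative to another variable
  - y < x: bounds one variable relative to another variable

Direct contradiction: y > x and x > y cannot both hold.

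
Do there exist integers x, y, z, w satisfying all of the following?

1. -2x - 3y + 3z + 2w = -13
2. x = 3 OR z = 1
Yes

Take x = 3, y = 0, z = -1, w = -2. Substituting into each constraint:
  (1) -2(3) - 3(0) + 3(-1) + 2(-2) = -13 ✓
  (2) x = 3, target 3 ✓ (first branch holds)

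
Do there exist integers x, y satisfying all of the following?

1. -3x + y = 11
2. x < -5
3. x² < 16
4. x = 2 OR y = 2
No

A contradictory subset is {-3x + y = 11, x < -5, x = 2 OR y = 2}. No integer assignment can satisfy these jointly:

  - -3x + y = 11: is a linear equation tying the variables together
  - x < -5: bounds one variable relative to a constant
  - x = 2 OR y = 2: forces a choice: either x = 2 or y = 2

Split on the disjunction (x = 2 OR y = 2):
  • If x = 2: this contradicts the bound x ≤ -6.
  • If y = 2: the equation forces x = -3, which contradicts the bound x ≤ -6.
Both branches are infeasible, so the system has no integer solution.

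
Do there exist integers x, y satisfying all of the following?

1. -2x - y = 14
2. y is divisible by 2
Yes

Take x = -7, y = 0. Substituting into each constraint:
  (1) -2(-7) + 0 = 14 ✓
  (2) 0 = 2 × 0, remainder 0 ✓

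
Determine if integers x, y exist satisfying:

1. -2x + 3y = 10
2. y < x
Yes

Take x = 13, y = 12. Substituting into each constraint:
  (1) -2(13) + 3(12) = 10 ✓
  (2) 12 < 13 ✓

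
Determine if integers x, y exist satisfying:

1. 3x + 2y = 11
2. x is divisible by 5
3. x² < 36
Yes

Take x = -5, y = 13. Substituting into each constraint:
  (1) 3(-5) + 2(13) = 11 ✓
  (2) -5 = 5 × -1, remainder 0 ✓
  (3) x² = (-5)² = 25, and 25 < 36 ✓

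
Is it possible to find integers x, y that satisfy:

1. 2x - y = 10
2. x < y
Yes

Take x = 11, y = 12. Substituting into each constraint:
  (1) 2(11) + (-12) = 10 ✓
  (2) 11 < 12 ✓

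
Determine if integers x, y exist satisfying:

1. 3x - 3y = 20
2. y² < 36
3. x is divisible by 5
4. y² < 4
No

Even the single constraint (3x - 3y = 20) is infeasible over the integers.

  - 3x - 3y = 20: every term on the left is divisible by 3, so the LHS ≡ 0 (mod 3), but the RHS 20 is not — no integer solution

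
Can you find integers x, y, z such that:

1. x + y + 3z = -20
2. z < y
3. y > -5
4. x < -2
Yes

Take x = -21, y = 1, z = 0. Substituting into each constraint:
  (1) (-21) + 1 + 3(0) = -20 ✓
  (2) 0 < 1 ✓
  (3) 1 > -5 ✓
  (4) -21 < -2 ✓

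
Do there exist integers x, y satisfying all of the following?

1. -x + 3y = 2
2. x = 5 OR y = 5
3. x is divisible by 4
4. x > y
No

A contradictory subset is {-x + 3y = 2, x = 5 OR y = 5, x is divisible by 4}. No integer assignment can satisfy these jointly:

  - -x + 3y = 2: is a linear equation tying the variables together
  - x = 5 OR y = 5: forces a choice: either x = 5 or y = 5
  - x is divisible by 4: restricts x to multiples of 4

Split on the disjunction (x = 5 OR y = 5):
  • If x = 5: this contradicts the divisibility constraint — 5 is not a multiple of 4.
  • If y = 5: with y = 5, writing x = 4x', every remaining term of the linear equation is divisible by 4, so the left side is ≡ 0 (mod 4); but the right side -13 ≡ 3 (mod 4). No integers can satisfy it.
Both branches are infeasible, so the system has no integer solution.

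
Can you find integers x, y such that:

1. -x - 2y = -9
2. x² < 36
Yes

Take x = -1, y = 5. Substituting into each constraint:
  (1) 1 - 2(5) = -9 ✓
  (2) x² = (-1)² = 1, and 1 < 36 ✓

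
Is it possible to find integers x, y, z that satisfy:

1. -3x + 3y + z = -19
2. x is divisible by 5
Yes

Take x = 0, y = -7, z = 2. Substituting into each constraint:
  (1) -3(0) + 3(-7) + 2 = -19 ✓
  (2) 0 = 5 × 0, remainder 0 ✓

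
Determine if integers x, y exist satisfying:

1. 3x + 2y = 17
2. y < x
Yes

Take x = 5, y = 1. Substituting into each constraint:
  (1) 3(5) + 2(1) = 17 ✓
  (2) 1 < 5 ✓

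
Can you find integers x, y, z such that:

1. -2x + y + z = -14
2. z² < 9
Yes

Take x = 7, y = 0, z = 0. Substituting into each constraint:
  (1) -2(7) + 0 + 0 = -14 ✓
  (2) z² = (0)² = 0, and 0 < 9 ✓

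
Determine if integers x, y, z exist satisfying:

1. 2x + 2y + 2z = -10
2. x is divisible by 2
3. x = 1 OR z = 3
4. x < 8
Yes

Take x = 2, y = -10, z = 3. Substituting into each constraint:
  (1) 2(2) + 2(-10) + 2(3) = -10 ✓
  (2) 2 = 2 × 1, remainder 0 ✓
  (3) z = 3, target 3 ✓ (second branch holds)
  (4) 2 < 8 ✓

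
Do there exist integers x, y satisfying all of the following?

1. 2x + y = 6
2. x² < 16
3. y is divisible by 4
Yes

Take x = 3, y = 0. Substituting into each constraint:
  (1) 2(3) + 0 = 6 ✓
  (2) x² = (3)² = 9, and 9 < 16 ✓
  (3) 0 = 4 × 0, remainder 0 ✓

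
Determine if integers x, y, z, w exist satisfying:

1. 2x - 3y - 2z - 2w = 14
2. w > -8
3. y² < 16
Yes

Take x = 0, y = 0, z = -7, w = 0. Substituting into each constraint:
  (1) 2(0) - 3(0) - 2(-7) - 2(0) = 14 ✓
  (2) 0 > -8 ✓
  (3) y² = (0)² = 0, and 0 < 16 ✓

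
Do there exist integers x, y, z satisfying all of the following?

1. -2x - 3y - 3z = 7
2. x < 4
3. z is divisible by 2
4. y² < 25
Yes

Take x = 1, y = -3, z = 0. Substituting into each constraint:
  (1) -2(1) - 3(-3) - 3(0) = 7 ✓
  (2) 1 < 4 ✓
  (3) 0 = 2 × 0, remainder 0 ✓
  (4) y² = (-3)² = 9, and 9 < 25 ✓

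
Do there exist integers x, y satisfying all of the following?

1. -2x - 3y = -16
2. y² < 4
Yes

Take x = 8, y = 0. Substituting into each constraint:
  (1) -2(8) - 3(0) = -16 ✓
  (2) y² = (0)² = 0, and 0 < 4 ✓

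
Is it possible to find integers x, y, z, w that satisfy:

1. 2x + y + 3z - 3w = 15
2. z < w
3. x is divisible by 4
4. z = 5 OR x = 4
Yes

Take x = 4, y = 10, z = 0, w = 1. Substituting into each constraint:
  (1) 2(4) + 10 + 3(0) - 3(1) = 15 ✓
  (2) 0 < 1 ✓
  (3) 4 = 4 × 1, remainder 0 ✓
  (4) x = 4, target 4 ✓ (second branch holds)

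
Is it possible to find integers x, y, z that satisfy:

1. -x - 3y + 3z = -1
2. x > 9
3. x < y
Yes

Take x = 10, y = 11, z = 14. Substituting into each constraint:
  (1) (-10) - 3(11) + 3(14) = -1 ✓
  (2) 10 > 9 ✓
  (3) 10 < 11 ✓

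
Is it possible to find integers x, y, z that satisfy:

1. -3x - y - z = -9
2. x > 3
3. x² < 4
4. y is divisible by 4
No

A contradictory subset is {x > 3, x² < 4}. No integer assignment can satisfy these jointly:

  - x > 3: bounds one variable relative to a constant
  - x² < 4: restricts x to |x| ≤ 1

Direct contradiction: the bounds on x require x ≥ 4 and x ≤ 1 simultaneously, which is empty.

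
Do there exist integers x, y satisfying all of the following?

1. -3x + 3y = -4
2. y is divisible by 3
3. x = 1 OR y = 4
No

Even the single constraint (-3x + 3y = -4) is infeasible over the integers.

  - -3x + 3y = -4: every term on the left is divisible by 3, so the LHS ≡ 0 (mod 3), but the RHS -4 is not — no integer solution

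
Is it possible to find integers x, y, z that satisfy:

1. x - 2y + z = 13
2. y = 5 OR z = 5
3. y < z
Yes

Take x = 16, y = 4, z = 5. Substituting into each constraint:
  (1) 16 - 2(4) + 5 = 13 ✓
  (2) z = 5, target 5 ✓ (second branch holds)
  (3) 4 < 5 ✓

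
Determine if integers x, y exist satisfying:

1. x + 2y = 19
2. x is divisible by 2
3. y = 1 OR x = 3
No

A contradictory subset is {x + 2y = 19, x is divisible by 2}. No integer assignment can satisfy these jointly:

  - x + 2y = 19: is a linear equation tying the variables together
  - x is divisible by 2: restricts x to multiples of 2

Modular obstruction: writing x = 2x', every remaining term of the linear equation is divisible by 2, so the left side is ≡ 0 (mod 2); but the right side 19 ≡ 1 (mod 2). No integers can satisfy it.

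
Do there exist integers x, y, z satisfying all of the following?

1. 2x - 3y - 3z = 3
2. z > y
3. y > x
Yes

Take x = -3, y = -2, z = -1. Substituting into each constraint:
  (1) 2(-3) - 3(-2) - 3(-1) = 3 ✓
  (2) -1 > -2 ✓
  (3) -2 > -3 ✓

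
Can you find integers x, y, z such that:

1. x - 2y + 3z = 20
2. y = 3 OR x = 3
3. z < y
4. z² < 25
Yes

Take x = 20, y = 3, z = 2. Substituting into each constraint:
  (1) 20 - 2(3) + 3(2) = 20 ✓
  (2) y = 3, target 3 ✓ (first branch holds)
  (3) 2 < 3 ✓
  (4) z² = (2)² = 4, and 4 < 25 ✓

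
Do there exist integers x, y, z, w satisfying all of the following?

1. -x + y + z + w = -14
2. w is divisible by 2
Yes

Take x = 14, y = 0, z = 0, w = 0. Substituting into each constraint:
  (1) (-14) + 0 + 0 + 0 = -14 ✓
  (2) 0 = 2 × 0, remainder 0 ✓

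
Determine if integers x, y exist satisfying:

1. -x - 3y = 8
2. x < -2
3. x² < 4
No

A contradictory subset is {x < -2, x² < 4}. No integer assignment can satisfy these jointly:

  - x < -2: bounds one variable relative to a constant
  - x² < 4: restricts x to |x| ≤ 1

Direct contradiction: the bounds on x require x ≥ -1 and x ≤ -3 simultaneously, which is empty.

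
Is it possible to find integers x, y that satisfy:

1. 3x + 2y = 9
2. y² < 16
Yes

Take x = 3, y = 0. Substituting into each constraint:
  (1) 3(3) + 2(0) = 9 ✓
  (2) y² = (0)² = 0, and 0 < 16 ✓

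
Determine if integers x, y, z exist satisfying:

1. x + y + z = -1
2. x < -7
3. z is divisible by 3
Yes

Take x = -8, y = 7, z = 0. Substituting into each constraint:
  (1) (-8) + 7 + 0 = -1 ✓
  (2) -8 < -7 ✓
  (3) 0 = 3 × 0, remainder 0 ✓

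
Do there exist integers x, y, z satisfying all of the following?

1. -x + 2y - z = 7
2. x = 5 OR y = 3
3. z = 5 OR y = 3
Yes

Take x = -1, y = 3, z = 0. Substituting into each constraint:
  (1) 1 + 2(3) + 0 = 7 ✓
  (2) y = 3, target 3 ✓ (second branch holds)
  (3) y = 3, target 3 ✓ (second branch holds)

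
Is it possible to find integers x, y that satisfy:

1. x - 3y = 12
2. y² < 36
Yes

Take x = 12, y = 0. Substituting into each constraint:
  (1) 12 - 3(0) = 12 ✓
  (2) y² = (0)² = 0, and 0 < 36 ✓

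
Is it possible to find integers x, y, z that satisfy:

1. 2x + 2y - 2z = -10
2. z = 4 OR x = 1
Yes

Take x = 0, y = -1, z = 4. Substituting into each constraint:
  (1) 2(0) + 2(-1) - 2(4) = -10 ✓
  (2) z = 4, target 4 ✓ (first branch holds)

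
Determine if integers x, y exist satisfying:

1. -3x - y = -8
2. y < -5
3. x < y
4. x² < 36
No

A contradictory subset is {-3x - y = -8, y < -5, x < y}. No integer assignment can satisfy these jointly:

  - -3x - y = -8: is a linear equation tying the variables together
  - y < -5: bounds one variable relative to a constant
  - x < y: bounds one variable relative to another variable

Propagating the comparison: x < y and y ≤ -6 give x ≤ -7. Range argument: with x ∈ [−∞, -7], y ∈ [−∞, -6], the left side of the equation is at least 27, but the right side is -8 < 27. No integer solution exists.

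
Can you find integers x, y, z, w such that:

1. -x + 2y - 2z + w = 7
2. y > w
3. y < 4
Yes

Take x = -5, y = 1, z = 0, w = 0. Substituting into each constraint:
  (1) 5 + 2(1) - 2(0) + 0 = 7 ✓
  (2) 1 > 0 ✓
  (3) 1 < 4 ✓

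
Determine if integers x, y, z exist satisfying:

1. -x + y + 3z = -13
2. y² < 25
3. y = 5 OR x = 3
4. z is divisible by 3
Yes

Take x = 3, y = -1, z = -3. Substituting into each constraint:
  (1) (-3) + (-1) + 3(-3) = -13 ✓
  (2) y² = (-1)² = 1, and 1 < 25 ✓
  (3) x = 3, target 3 ✓ (second branch holds)
  (4) -3 = 3 × -1, remainder 0 ✓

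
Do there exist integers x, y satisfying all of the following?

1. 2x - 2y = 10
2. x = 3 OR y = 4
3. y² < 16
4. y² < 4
No

A contradictory subset is {2x - 2y = 10, x = 3 OR y = 4, y² < 4}. No integer assignment can satisfy these jointly:

  - 2x - 2y = 10: is a linear equation tying the variables together
  - x = 3 OR y = 4: forces a choice: either x = 3 or y = 4
  - y² < 4: restricts y to |y| ≤ 1

Split on the disjunction (x = 3 OR y = 4):
  • If x = 3: the equation forces y = -2, but y² < 4 requires |y| ≤ 1.
  • If y = 4: this contradicts y² < 4, which requires |y| ≤ 1.
Both branches are infeasible, so the system has no integer solution.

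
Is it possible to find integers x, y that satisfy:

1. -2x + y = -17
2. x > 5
Yes

Take x = 9, y = 1. Substituting into each constraint:
  (1) -2(9) + 1 = -17 ✓
  (2) 9 > 5 ✓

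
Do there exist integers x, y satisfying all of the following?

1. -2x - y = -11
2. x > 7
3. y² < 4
No

The full constraint system is jointly infeasible over the integers. Each constraint and what it forces:

  - -2x - y = -11: is a linear equation tying the variables together
  - x > 7: bounds one variable relative to a constant
  - y² < 4: restricts y to |y| ≤ 1

Range argument: with x ∈ [8, ∞], y ∈ [-1, 1], the left side of the equation is at most -15, but the right side is -11 > -15. No integer solution exists.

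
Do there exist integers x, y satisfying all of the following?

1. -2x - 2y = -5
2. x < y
No

Even the single constraint (-2x - 2y = -5) is infeasible over the integers.

  - -2x - 2y = -5: every term on the left is divisible by 2, so the LHS ≡ 0 (mod 2), but the RHS -5 is not — no integer solution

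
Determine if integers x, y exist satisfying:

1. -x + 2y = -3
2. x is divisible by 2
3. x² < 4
No

A contradictory subset is {-x + 2y = -3, x is divisible by 2}. No integer assignment can satisfy these jointly:

  - -x + 2y = -3: is a linear equation tying the variables together
  - x is divisible by 2: restricts x to multiples of 2

Modular obstruction: writing x = 2x', every remaining term of the linear equation is divisible by 2, so the left side is ≡ 0 (mod 2); but the right side -3 ≡ 1 (mod 2). No integers can satisfy it.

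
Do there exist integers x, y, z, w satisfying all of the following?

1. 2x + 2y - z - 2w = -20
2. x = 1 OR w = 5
Yes

Take x = 1, y = -11, z = 0, w = 0. Substituting into each constraint:
  (1) 2(1) + 2(-11) + 0 - 2(0) = -20 ✓
  (2) x = 1, target 1 ✓ (first branch holds)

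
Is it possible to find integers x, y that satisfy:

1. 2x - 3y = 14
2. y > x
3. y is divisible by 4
Yes

Take x = -17, y = -16. Substituting into each constraint:
  (1) 2(-17) - 3(-16) = 14 ✓
  (2) -16 > -17 ✓
  (3) -16 = 4 × -4, remainder 0 ✓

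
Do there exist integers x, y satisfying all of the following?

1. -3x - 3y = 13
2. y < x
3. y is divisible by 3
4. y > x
No

Even the single constraint (-3x - 3y = 13) is infeasible over the integers.

  - -3x - 3y = 13: every term on the left is divisible by 3, so the LHS ≡ 0 (mod 3), but the RHS 13 is not — no integer solution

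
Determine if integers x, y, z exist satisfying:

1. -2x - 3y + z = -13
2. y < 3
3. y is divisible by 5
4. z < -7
Yes

Take x = 0, y = 0, z = -13. Substituting into each constraint:
  (1) -2(0) - 3(0) + (-13) = -13 ✓
  (2) 0 < 3 ✓
  (3) 0 = 5 × 0, remainder 0 ✓
  (4) -13 < -7 ✓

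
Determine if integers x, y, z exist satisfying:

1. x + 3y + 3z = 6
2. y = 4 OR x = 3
Yes

Take x = 0, y = 4, z = -2. Substituting into each constraint:
  (1) 0 + 3(4) + 3(-2) = 6 ✓
  (2) y = 4, target 4 ✓ (first branch holds)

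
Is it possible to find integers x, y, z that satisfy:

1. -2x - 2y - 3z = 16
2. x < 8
Yes

Take x = 0, y = -8, z = 0. Substituting into each constraint:
  (1) -2(0) - 2(-8) - 3(0) = 16 ✓
  (2) 0 < 8 ✓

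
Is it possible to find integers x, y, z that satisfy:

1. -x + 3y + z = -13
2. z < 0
Yes

Take x = 12, y = 0, z = -1. Substituting into each constraint:
  (1) (-12) + 3(0) + (-1) = -13 ✓
  (2) -1 < 0 ✓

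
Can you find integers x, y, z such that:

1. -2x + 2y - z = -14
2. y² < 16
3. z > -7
Yes

Take x = 7, y = 0, z = 0. Substituting into each constraint:
  (1) -2(7) + 2(0) + 0 = -14 ✓
  (2) y² = (0)² = 0, and 0 < 16 ✓
  (3) 0 > -7 ✓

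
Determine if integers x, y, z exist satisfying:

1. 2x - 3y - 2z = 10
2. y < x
Yes

Take x = 1, y = 0, z = -4. Substituting into each constraint:
  (1) 2(1) - 3(0) - 2(-4) = 10 ✓
  (2) 0 < 1 ✓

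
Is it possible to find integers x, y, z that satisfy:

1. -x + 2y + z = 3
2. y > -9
Yes

Take x = 0, y = 0, z = 3. Substituting into each constraint:
  (1) 0 + 2(0) + 3 = 3 ✓
  (2) 0 > -9 ✓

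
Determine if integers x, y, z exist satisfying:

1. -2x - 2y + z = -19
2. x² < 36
Yes

Take x = 0, y = 10, z = 1. Substituting into each constraint:
  (1) -2(0) - 2(10) + 1 = -19 ✓
  (2) x² = (0)² = 0, and 0 < 36 ✓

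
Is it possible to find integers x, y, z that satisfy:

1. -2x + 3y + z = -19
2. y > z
Yes

Take x = 9, y = 0, z = -1. Substituting into each constraint:
  (1) -2(9) + 3(0) + (-1) = -19 ✓
  (2) 0 > -1 ✓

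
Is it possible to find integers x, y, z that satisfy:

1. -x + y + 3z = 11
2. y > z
Yes

Take x = -14, y = 0, z = -1. Substituting into each constraint:
  (1) 14 + 0 + 3(-1) = 11 ✓
  (2) 0 > -1 ✓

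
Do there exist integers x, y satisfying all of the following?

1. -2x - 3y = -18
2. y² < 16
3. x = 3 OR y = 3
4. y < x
No

A contradictory subset is {-2x - 3y = -18, x = 3 OR y = 3, y < x}. No integer assignment can satisfy these jointly:

  - -2x - 3y = -18: is a linear equation tying the variables together
  - x = 3 OR y = 3: forces a choice: either x = 3 or y = 3
  - y < x: bounds one variable relative to another variable

Split on the disjunction (x = 3 OR y = 3):
  • If x = 3: the equation forces y = 4, giving (x, y) = (3, 4), which violates x > y.
  • If y = 3: with y = 3, every remaining term of the linear equation is divisible by 2, so the left side is ≡ 0 (mod 2); but the right side -9 ≡ 1 (mod 2). No integers can satisfy it.
Both branches are infeasible, so the system has no integer solution.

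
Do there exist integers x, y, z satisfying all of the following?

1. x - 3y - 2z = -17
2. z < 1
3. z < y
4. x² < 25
Yes

Take x = 0, y = 7, z = -2. Substituting into each constraint:
  (1) 0 - 3(7) - 2(-2) = -17 ✓
  (2) -2 < 1 ✓
  (3) -2 < 7 ✓
  (4) x² = (0)² = 0, and 0 < 25 ✓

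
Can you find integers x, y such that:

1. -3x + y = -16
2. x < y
Yes

Take x = 9, y = 11. Substituting into each constraint:
  (1) -3(9) + 11 = -16 ✓
  (2) 9 < 11 ✓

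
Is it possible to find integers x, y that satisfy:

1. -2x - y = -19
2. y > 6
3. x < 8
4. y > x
Yes

Take x = 0, y = 19. Substituting into each constraint:
  (1) -2(0) + (-19) = -19 ✓
  (2) 19 > 6 ✓
  (3) 0 < 8 ✓
  (4) 19 > 0 ✓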